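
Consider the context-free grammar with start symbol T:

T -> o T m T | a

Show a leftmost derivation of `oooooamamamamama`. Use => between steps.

T => oTmT => ooTmTmT => oooTmTmTmT => ooooTmTmTmTmT => oooooTmTmTmTmTmT => oooooamTmTmTmTmT => oooooamamTmTmTmT => oooooamamamTmTmT => oooooamamamamTmT => oooooamamamamamT => oooooamamamamama

T => oTmT   [T -> o T m T]
oTmT => ooTmTmT   [T -> o T m T]
ooTmTmT => oooTmTmTmT   [T -> o T m T]
oooTmTmTmT => ooooTmTmTmTmT   [T -> o T m T]
ooooTmTmTmTmT => oooooTmTmTmTmTmT   [T -> o T m T]
oooooTmTmTmTmTmT => oooooamTmTmTmTmT   [T -> a]
oooooamTmTmTmTmT => oooooamamTmTmTmT   [T -> a]
oooooamamTmTmTmT => oooooamamamTmTmT   [T -> a]
oooooamamamTmTmT => oooooamamamamTmT   [T -> a]
oooooamamamamTmT => oooooamamamamamT   [T -> a]
oooooamamamamamT => oooooamamamamama   [T -> a]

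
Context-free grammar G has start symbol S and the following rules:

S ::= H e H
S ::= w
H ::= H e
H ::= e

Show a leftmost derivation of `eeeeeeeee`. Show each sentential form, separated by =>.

S => HeH => HeeH => HeeeH => HeeeeH => eeeeeH => eeeeeHe => eeeeeHee => eeeeeHeee => eeeeeeeee

S => HeH   [S ::= H e H]
HeH => HeeH   [H ::= H e]
HeeH => HeeeH   [H ::= H e]
HeeeH => HeeeeH   [H ::= H e]
HeeeeH => eeeeeH   [H ::= e]
eeeeeH => eeeeeHe   [H ::= H e]
eeeeeHe => eeeeeHee   [H ::= H e]
eeeeeHee => eeeeeHeee   [H ::= H e]
eeeeeHeee => eeeeeeeee   [H ::= e]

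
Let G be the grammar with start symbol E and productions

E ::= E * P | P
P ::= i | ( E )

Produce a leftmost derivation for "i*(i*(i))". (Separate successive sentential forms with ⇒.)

E ⇒ E*P ⇒ P*P ⇒ i*P ⇒ i*(E) ⇒ i*(E*P) ⇒ i*(P*P) ⇒ i*(i*P) ⇒ i*(i*(E)) ⇒ i*(i*(P)) ⇒ i*(i*(i))

E ⇒ E*P   [E ::= E * P]
E*P ⇒ P*P   [E ::= P]
P*P ⇒ i*P   [P ::= i]
i*P ⇒ i*(E)   [P ::= ( E )]
i*(E) ⇒ i*(E*P)   [E ::= E * P]
i*(E*P) ⇒ i*(P*P)   [E ::= P]
i*(P*P) ⇒ i*(i*P)   [P ::= i]
i*(i*P) ⇒ i*(i*(E))   [P ::= ( E )]
i*(i*(E)) ⇒ i*(i*(P))   [E ::= P]
i*(i*(P)) ⇒ i*(i*(i))   [P ::= i]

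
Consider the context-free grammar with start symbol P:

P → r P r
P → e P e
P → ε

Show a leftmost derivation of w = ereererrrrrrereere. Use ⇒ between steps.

P⇒ePe⇒erPre⇒erePere⇒ereePeere⇒ereerPreere⇒ereerePereere⇒ereererPrereere⇒ereererrPrrereere⇒ereererrrPrrrereere⇒ereererrrrrrereere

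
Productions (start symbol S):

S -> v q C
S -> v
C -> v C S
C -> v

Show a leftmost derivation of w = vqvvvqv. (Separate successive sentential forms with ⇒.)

S ⇒ vqC ⇒ vqvCS ⇒ vqvvS ⇒ vqvvvqC ⇒ vqvvvqv

S ⇒ vqC   [S -> v q C]
vqC ⇒ vqvCS   [C -> v C S]
vqvCS ⇒ vqvvS   [C -> v]
vqvvS ⇒ vqvvvqC   [S -> v q C]
vqvvvqC ⇒ vqvvvqv   [C -> v]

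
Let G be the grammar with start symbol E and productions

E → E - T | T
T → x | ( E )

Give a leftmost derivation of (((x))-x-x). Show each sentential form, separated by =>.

E=>T=>(E)=>(E-T)=>(E-T-T)=>(T-T-T)=>((E)-T-T)=>((T)-T-T)=>(((E))-T-T)=>(((T))-T-T)=>(((x))-T-T)=>(((x))-x-T)=>(((x))-x-x)

E => T   [E → T]
T => (E)   [T → ( E )]
(E) => (E-T)   [E → E - T]
(E-T) => (E-T-T)   [E → E - T]
(E-T-T) => (T-T-T)   [E → T]
(T-T-T) => ((E)-T-T)   [T → ( E )]
((E)-T-T) => ((T)-T-T)   [E → T]
((T)-T-T) => (((E))-T-T)   [T → ( E )]
(((E))-T-T) => (((T))-T-T)   [E → T]
(((T))-T-T) => (((x))-T-T)   [T → x]
(((x))-T-T) => (((x))-x-T)   [T → x]
(((x))-x-T) => (((x))-x-x)   [T → x]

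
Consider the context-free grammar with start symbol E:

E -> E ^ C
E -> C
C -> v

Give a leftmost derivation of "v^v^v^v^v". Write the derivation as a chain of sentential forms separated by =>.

E => E^C => E^C^C => E^C^C^C => E^C^C^C^C => C^C^C^C^C => v^C^C^C^C => v^v^C^C^C => v^v^v^C^C => v^v^v^v^C => v^v^v^v^v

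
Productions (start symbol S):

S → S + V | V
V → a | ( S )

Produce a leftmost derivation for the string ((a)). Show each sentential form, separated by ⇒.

S ⇒ V   [S → V]
V ⇒ (S)   [V → ( S )]
(S) ⇒ (V)   [S → V]
(V) ⇒ ((S))   [V → ( S )]
((S)) ⇒ ((V))   [S → V]
((V)) ⇒ ((a))   [V → a]

S ⇒ V ⇒ (S) ⇒ (V) ⇒ ((S)) ⇒ ((V)) ⇒ ((a))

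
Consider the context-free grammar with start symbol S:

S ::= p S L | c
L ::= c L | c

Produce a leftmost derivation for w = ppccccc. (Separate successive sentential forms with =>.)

S=>pSL=>ppSLL=>ppcLL=>ppccLL=>ppcccL=>ppccccL=>ppccccc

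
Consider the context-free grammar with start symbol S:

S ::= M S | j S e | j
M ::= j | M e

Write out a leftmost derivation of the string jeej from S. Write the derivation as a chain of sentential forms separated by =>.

S=>MS=>MeS=>MeeS=>jeeS=>jeej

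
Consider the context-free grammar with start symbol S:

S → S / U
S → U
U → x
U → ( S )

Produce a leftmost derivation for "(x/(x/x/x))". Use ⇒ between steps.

S ⇒ U ⇒ (S) ⇒ (S/U) ⇒ (U/U) ⇒ (x/U) ⇒ (x/(S)) ⇒ (x/(S/U)) ⇒ (x/(S/U/U)) ⇒ (x/(U/U/U)) ⇒ (x/(x/U/U)) ⇒ (x/(x/x/U)) ⇒ (x/(x/x/x))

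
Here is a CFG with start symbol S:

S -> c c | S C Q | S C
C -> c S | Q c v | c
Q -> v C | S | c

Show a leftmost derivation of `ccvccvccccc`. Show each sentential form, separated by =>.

S => SCQ => ccCQ => ccQcvQ => ccvCcvQ => ccvccvQ => ccvccvS => ccvccvSC => ccvccvSCQC => ccvccvccCQC => ccvccvcccQC => ccvccvccccC => ccvccvccccc

S => SCQ   [S -> S C Q]
SCQ => ccCQ   [S -> c c]
ccCQ => ccQcvQ   [C -> Q c v]
ccQcvQ => ccvCcvQ   [Q -> v C]
ccvCcvQ => ccvccvQ   [C -> c]
ccvccvQ => ccvccvS   [Q -> S]
ccvccvS => ccvccvSC   [S -> S C]
ccvccvSC => ccvccvSCQC   [S -> S C Q]
ccvccvSCQC => ccvccvccCQC   [S -> c c]
ccvccvccCQC => ccvccvcccQC   [C -> c]
ccvccvcccQC => ccvccvccccC   [Q -> c]
ccvccvccccC => ccvccvccccc   [C -> c]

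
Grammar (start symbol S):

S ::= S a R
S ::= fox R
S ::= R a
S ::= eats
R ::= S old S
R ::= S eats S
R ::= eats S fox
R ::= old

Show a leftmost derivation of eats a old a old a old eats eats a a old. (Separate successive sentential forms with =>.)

S => S a R => R a a R => S eats S a a R => S a R eats S a a R => S a R a R eats S a a R => S a R a R a R eats S a a R => eats a R a R a R eats S a a R => eats a old a R a R eats S a a R => eats a old a old a R eats S a a R => eats a old a old a old eats S a a R => eats a old a old a old eats eats a a R => eats a old a old a old eats eats a a old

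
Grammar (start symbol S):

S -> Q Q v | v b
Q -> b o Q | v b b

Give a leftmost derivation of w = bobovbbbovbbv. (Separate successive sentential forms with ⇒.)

S ⇒ QQv   [S -> Q Q v]
QQv ⇒ boQQv   [Q -> b o Q]
boQQv ⇒ boboQQv   [Q -> b o Q]
boboQQv ⇒ bobovbbQv   [Q -> v b b]
bobovbbQv ⇒ bobovbbboQv   [Q -> b o Q]
bobovbbboQv ⇒ bobovbbbovbbv   [Q -> v b b]

S⇒QQv⇒boQQv⇒boboQQv⇒bobovbbQv⇒bobovbbboQv⇒bobovbbbovbbv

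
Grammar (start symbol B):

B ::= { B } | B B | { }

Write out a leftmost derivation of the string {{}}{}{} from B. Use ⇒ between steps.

B ⇒ BB   [B ::= B B]
BB ⇒ BBB   [B ::= B B]
BBB ⇒ {B}BB   [B ::= { B }]
{B}BB ⇒ {{}}BB   [B ::= { }]
{{}}BB ⇒ {{}}{}B   [B ::= { }]
{{}}{}B ⇒ {{}}{}{}   [B ::= { }]

B ⇒ BB ⇒ BBB ⇒ {B}BB ⇒ {{}}BB ⇒ {{}}{}B ⇒ {{}}{}{}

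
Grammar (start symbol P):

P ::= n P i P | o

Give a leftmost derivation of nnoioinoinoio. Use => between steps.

P => nPiP   [P ::= n P i P]
nPiP => nnPiPiP   [P ::= n P i P]
nnPiPiP => nnoiPiP   [P ::= o]
nnoiPiP => nnoioiP   [P ::= o]
nnoioiP => nnoioinPiP   [P ::= n P i P]
nnoioinPiP => nnoioinoiP   [P ::= o]
nnoioinoiP => nnoioinoinPiP   [P ::= n P i P]
nnoioinoinPiP => nnoioinoinoiP   [P ::= o]
nnoioinoinoiP => nnoioinoinoio   [P ::= o]

P=>nPiP=>nnPiPiP=>nnoiPiP=>nnoioiP=>nnoioinPiP=>nnoioinoiP=>nnoioinoinPiP=>nnoioinoinoiP=>nnoioinoinoio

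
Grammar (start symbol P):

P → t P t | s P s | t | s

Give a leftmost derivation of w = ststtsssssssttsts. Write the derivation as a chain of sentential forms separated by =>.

P => sPs   [P → s P s]
sPs => stPts   [P → t P t]
stPts => stsPsts   [P → s P s]
stsPsts => ststPtsts   [P → t P t]
ststPtsts => ststtPttsts   [P → t P t]
ststtPttsts => ststtsPsttsts   [P → s P s]
ststtsPsttsts => ststtssPssttsts   [P → s P s]
ststtssPssttsts => ststtsssPsssttsts   [P → s P s]
ststtsssPsssttsts => ststtsssssssttsts   [P → s]

P => sPs => stPts => stsPsts => ststPtsts => ststtPttsts => ststtsPsttsts => ststtssPssttsts => ststtsssPsssttsts => ststtsssssssttsts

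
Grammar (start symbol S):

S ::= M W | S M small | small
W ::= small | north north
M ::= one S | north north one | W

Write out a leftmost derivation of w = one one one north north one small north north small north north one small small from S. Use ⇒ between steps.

S ⇒ M W   [S ::= M W]
M W ⇒ one S W   [M ::= one S]
one S W ⇒ one S M small W   [S ::= S M small]
one S M small W ⇒ one M W M small W   [S ::= M W]
one M W M small W ⇒ one one S W M small W   [M ::= one S]
one one S W M small W ⇒ one one M W W M small W   [S ::= M W]
one one M W W M small W ⇒ one one one S W W M small W   [M ::= one S]
one one one S W W M small W ⇒ one one one M W W W M small W   [S ::= M W]
one one one M W W W M small W ⇒ one one one north north one W W W M small W   [M ::= north north one]
one one one north north one W W W M small W ⇒ one one one north north one small W W M small W   [W ::= small]
one one one north north one small W W M small W ⇒ one one one north north one small north north W M small W   [W ::= north north]
one one one north north one small north north W M small W ⇒ one one one north north one small north north small M small W   [W ::= small]
one one one north north one small north north small M small W ⇒ one one one north north one small north north small north north one small W   [M ::= north north one]
one one one north north one small north north small north north one small W ⇒ one one one north north one small north north small north north one small small   [W ::= small]

S ⇒ M W ⇒ one S W ⇒ one S M small W ⇒ one M W M small W ⇒ one one S W M small W ⇒ one one M W W M small W ⇒ one one one S W W M small W ⇒ one one one M W W W M small W ⇒ one one one north north one W W W M small W ⇒ one one one north north one small W W M small W ⇒ one one one north north one small north north W M small W ⇒ one one one north north one small north north small M small W ⇒ one one one north north one small north north small north north one small W ⇒ one one one north north one small north north small north north one small small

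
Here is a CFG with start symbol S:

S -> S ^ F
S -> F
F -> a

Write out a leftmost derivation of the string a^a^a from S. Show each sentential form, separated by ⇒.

S ⇒ S^F ⇒ S^F^F ⇒ F^F^F ⇒ a^F^F ⇒ a^a^F ⇒ a^a^a

S ⇒ S^F   [S -> S ^ F]
S^F ⇒ S^F^F   [S -> S ^ F]
S^F^F ⇒ F^F^F   [S -> F]
F^F^F ⇒ a^F^F   [F -> a]
a^F^F ⇒ a^a^F   [F -> a]
a^a^F ⇒ a^a^a   [F -> a]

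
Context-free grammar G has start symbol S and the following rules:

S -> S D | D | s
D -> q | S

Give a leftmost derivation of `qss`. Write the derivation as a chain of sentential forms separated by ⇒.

S⇒SD⇒DD⇒qD⇒qS⇒qSD⇒qsD⇒qsS⇒qss

S ⇒ SD   [S -> S D]
SD ⇒ DD   [S -> D]
DD ⇒ qD   [D -> q]
qD ⇒ qS   [D -> S]
qS ⇒ qSD   [S -> S D]
qSD ⇒ qsD   [S -> s]
qsD ⇒ qsS   [D -> S]
qsS ⇒ qss   [S -> s]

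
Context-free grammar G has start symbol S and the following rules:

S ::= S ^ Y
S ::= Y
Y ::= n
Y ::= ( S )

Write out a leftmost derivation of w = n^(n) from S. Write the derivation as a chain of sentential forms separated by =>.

S => S^Y => Y^Y => n^Y => n^(S) => n^(Y) => n^(n)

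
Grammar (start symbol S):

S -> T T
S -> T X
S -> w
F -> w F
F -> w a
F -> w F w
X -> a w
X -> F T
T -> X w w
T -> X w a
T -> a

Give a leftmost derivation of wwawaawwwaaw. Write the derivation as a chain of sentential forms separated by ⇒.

S ⇒ TX   [S -> T X]
TX ⇒ XwaX   [T -> X w a]
XwaX ⇒ FTwaX   [X -> F T]
FTwaX ⇒ wFTwaX   [F -> w F]
wFTwaX ⇒ wwaTwaX   [F -> w a]
wwaTwaX ⇒ wwaXwwwaX   [T -> X w w]
wwaXwwwaX ⇒ wwaFTwwwaX   [X -> F T]
wwaFTwwwaX ⇒ wwawaTwwwaX   [F -> w a]
wwawaTwwwaX ⇒ wwawaawwwaX   [T -> a]
wwawaawwwaX ⇒ wwawaawwwaaw   [X -> a w]

S ⇒ TX ⇒ XwaX ⇒ FTwaX ⇒ wFTwaX ⇒ wwaTwaX ⇒ wwaXwwwaX ⇒ wwaFTwwwaX ⇒ wwawaTwwwaX ⇒ wwawaawwwaX ⇒ wwawaawwwaaw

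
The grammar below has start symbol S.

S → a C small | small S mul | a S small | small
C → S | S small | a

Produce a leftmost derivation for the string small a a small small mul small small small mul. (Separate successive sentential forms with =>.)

S => small S mul   [S → small S mul]
small S mul => small a C small mul   [S → a C small]
small a C small mul => small a S small small mul   [C → S small]
small a S small small mul => small a a S small small small mul   [S → a S small]
small a a S small small small mul => small a a small S mul small small small mul   [S → small S mul]
small a a small S mul small small small mul => small a a small small mul small small small mul   [S → small]

S => small S mul => small a C small mul => small a S small small mul => small a a S small small small mul => small a a small S mul small small small mul => small a a small small mul small small small mul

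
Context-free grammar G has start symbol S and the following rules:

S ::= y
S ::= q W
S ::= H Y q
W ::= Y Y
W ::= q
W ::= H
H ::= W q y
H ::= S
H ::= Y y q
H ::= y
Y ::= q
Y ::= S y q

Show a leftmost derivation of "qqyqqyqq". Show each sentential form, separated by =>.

S => HYq => WqyYq => HqyYq => SqyYq => qWqyYq => qHqyYq => qYyqqyYq => qqyqqyYq => qqyqqyqq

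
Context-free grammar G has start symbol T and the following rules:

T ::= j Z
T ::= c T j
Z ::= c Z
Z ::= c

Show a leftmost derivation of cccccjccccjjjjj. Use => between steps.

T => cTj   [T ::= c T j]
cTj => ccTjj   [T ::= c T j]
ccTjj => cccTjjj   [T ::= c T j]
cccTjjj => ccccTjjjj   [T ::= c T j]
ccccTjjjj => cccccTjjjjj   [T ::= c T j]
cccccTjjjjj => cccccjZjjjjj   [T ::= j Z]
cccccjZjjjjj => cccccjcZjjjjj   [Z ::= c Z]
cccccjcZjjjjj => cccccjccZjjjjj   [Z ::= c Z]
cccccjccZjjjjj => cccccjcccZjjjjj   [Z ::= c Z]
cccccjcccZjjjjj => cccccjccccjjjjj   [Z ::= c]

T => cTj => ccTjj => cccTjjj => ccccTjjjj => cccccTjjjjj => cccccjZjjjjj => cccccjcZjjjjj => cccccjccZjjjjj => cccccjcccZjjjjj => cccccjccccjjjjj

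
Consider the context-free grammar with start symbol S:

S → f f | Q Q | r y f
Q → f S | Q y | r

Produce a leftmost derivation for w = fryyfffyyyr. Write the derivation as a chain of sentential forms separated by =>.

S => QQ => QyQ => fSyQ => fQQyQ => fQyQyQ => fQyyQyQ => fryyQyQ => fryyQyyQ => fryyQyyyQ => fryyfSyyyQ => fryyfffyyyQ => fryyfffyyyr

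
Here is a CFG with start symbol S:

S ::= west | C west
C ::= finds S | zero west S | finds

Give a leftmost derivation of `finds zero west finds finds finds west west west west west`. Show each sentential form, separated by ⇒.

S ⇒ C west   [S ::= C west]
C west ⇒ finds S west   [C ::= finds S]
finds S west ⇒ finds C west west   [S ::= C west]
finds C west west ⇒ finds zero west S west west   [C ::= zero west S]
finds zero west S west west ⇒ finds zero west C west west west   [S ::= C west]
finds zero west C west west west ⇒ finds zero west finds S west west west   [C ::= finds S]
finds zero west finds S west west west ⇒ finds zero west finds C west west west west   [S ::= C west]
finds zero west finds C west west west west ⇒ finds zero west finds finds S west west west west   [C ::= finds S]
finds zero west finds finds S west west west west ⇒ finds zero west finds finds C west west west west west   [S ::= C west]
finds zero west finds finds C west west west west west ⇒ finds zero west finds finds finds west west west west west   [C ::= finds]

S ⇒ C west ⇒ finds S west ⇒ finds C west west ⇒ finds zero west S west west ⇒ finds zero west C west west west ⇒ finds zero west finds S west west west ⇒ finds zero west finds C west west west west ⇒ finds zero west finds finds S west west west west ⇒ finds zero west finds finds C west west west west west ⇒ finds zero west finds finds finds west west west west west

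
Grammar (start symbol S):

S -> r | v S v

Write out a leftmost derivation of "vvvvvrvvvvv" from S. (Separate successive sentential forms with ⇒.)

S⇒vSv⇒vvSvv⇒vvvSvvv⇒vvvvSvvvv⇒vvvvvSvvvvv⇒vvvvvrvvvvv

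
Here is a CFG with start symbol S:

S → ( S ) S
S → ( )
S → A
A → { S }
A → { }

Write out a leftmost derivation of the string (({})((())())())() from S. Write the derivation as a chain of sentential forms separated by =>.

S => (S)S   [S → ( S ) S]
(S)S => ((S)S)S   [S → ( S ) S]
((S)S)S => ((A)S)S   [S → A]
((A)S)S => (({})S)S   [A → { }]
(({})S)S => (({})(S)S)S   [S → ( S ) S]
(({})(S)S)S => (({})((S)S)S)S   [S → ( S ) S]
(({})((S)S)S)S => (({})((())S)S)S   [S → ( )]
(({})((())S)S)S => (({})((())())S)S   [S → ( )]
(({})((())())S)S => (({})((())())())S   [S → ( )]
(({})((())())())S => (({})((())())())()   [S → ( )]

S => (S)S => ((S)S)S => ((A)S)S => (({})S)S => (({})(S)S)S => (({})((S)S)S)S => (({})((())S)S)S => (({})((())())S)S => (({})((())())())S => (({})((())())())()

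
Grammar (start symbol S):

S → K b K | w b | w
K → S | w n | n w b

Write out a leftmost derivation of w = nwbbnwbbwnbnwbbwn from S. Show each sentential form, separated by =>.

S => KbK   [S → K b K]
KbK => SbK   [K → S]
SbK => KbKbK   [S → K b K]
KbKbK => SbKbK   [K → S]
SbKbK => KbKbKbK   [S → K b K]
KbKbKbK => SbKbKbK   [K → S]
SbKbKbK => KbKbKbKbK   [S → K b K]
KbKbKbKbK => nwbbKbKbKbK   [K → n w b]
nwbbKbKbKbK => nwbbnwbbKbKbK   [K → n w b]
nwbbnwbbKbKbK => nwbbnwbbwnbKbK   [K → w n]
nwbbnwbbwnbKbK => nwbbnwbbwnbnwbbK   [K → n w b]
nwbbnwbbwnbnwbbK => nwbbnwbbwnbnwbbwn   [K → w n]

S => KbK => SbK => KbKbK => SbKbK => KbKbKbK => SbKbKbK => KbKbKbKbK => nwbbKbKbKbK => nwbbnwbbKbKbK => nwbbnwbbwnbKbK => nwbbnwbbwnbnwbbK => nwbbnwbbwnbnwbbwn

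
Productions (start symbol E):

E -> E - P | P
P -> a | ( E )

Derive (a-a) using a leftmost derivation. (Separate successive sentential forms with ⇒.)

E ⇒ P   [E -> P]
P ⇒ (E)   [P -> ( E )]
(E) ⇒ (E-P)   [E -> E - P]
(E-P) ⇒ (P-P)   [E -> P]
(P-P) ⇒ (a-P)   [P -> a]
(a-P) ⇒ (a-a)   [P -> a]

E ⇒ P ⇒ (E) ⇒ (E-P) ⇒ (P-P) ⇒ (a-P) ⇒ (a-a)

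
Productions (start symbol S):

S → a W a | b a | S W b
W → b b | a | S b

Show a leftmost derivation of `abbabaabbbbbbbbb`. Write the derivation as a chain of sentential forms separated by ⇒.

S ⇒ SWb ⇒ aWaWb ⇒ abbaWb ⇒ abbaSbb ⇒ abbaSWbbb ⇒ abbaSWbWbbb ⇒ abbaSWbWbWbbb ⇒ abbabaWbWbWbbb ⇒ abbabaabWbWbbb ⇒ abbabaabbbbWbbb ⇒ abbabaabbbbbbbbb

S ⇒ SWb   [S → S W b]
SWb ⇒ aWaWb   [S → a W a]
aWaWb ⇒ abbaWb   [W → b b]
abbaWb ⇒ abbaSbb   [W → S b]
abbaSbb ⇒ abbaSWbbb   [S → S W b]
abbaSWbbb ⇒ abbaSWbWbbb   [S → S W b]
abbaSWbWbbb ⇒ abbaSWbWbWbbb   [S → S W b]
abbaSWbWbWbbb ⇒ abbabaWbWbWbbb   [S → b a]
abbabaWbWbWbbb ⇒ abbabaabWbWbbb   [W → a]
abbabaabWbWbbb ⇒ abbabaabbbbWbbb   [W → b b]
abbabaabbbbWbbb ⇒ abbabaabbbbbbbbb   [W → b b]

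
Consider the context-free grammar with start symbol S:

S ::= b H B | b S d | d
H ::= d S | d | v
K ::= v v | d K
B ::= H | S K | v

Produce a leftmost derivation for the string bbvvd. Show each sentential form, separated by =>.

S=>bSd=>bbHBd=>bbvBd=>bbvHd=>bbvvd

S => bSd   [S ::= b S d]
bSd => bbHBd   [S ::= b H B]
bbHBd => bbvBd   [H ::= v]
bbvBd => bbvHd   [B ::= H]
bbvHd => bbvvd   [H ::= v]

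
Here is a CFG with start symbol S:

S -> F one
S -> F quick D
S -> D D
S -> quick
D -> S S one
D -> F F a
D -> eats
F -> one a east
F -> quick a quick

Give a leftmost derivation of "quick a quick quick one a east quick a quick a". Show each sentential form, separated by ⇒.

S ⇒ F quick D ⇒ quick a quick quick D ⇒ quick a quick quick F F a ⇒ quick a quick quick one a east F a ⇒ quick a quick quick one a east quick a quick a

S ⇒ F quick D   [S -> F quick D]
F quick D ⇒ quick a quick quick D   [F -> quick a quick]
quick a quick quick D ⇒ quick a quick quick F F a   [D -> F F a]
quick a quick quick F F a ⇒ quick a quick quick one a east F a   [F -> one a east]
quick a quick quick one a east F a ⇒ quick a quick quick one a east quick a quick a   [F -> quick a quick]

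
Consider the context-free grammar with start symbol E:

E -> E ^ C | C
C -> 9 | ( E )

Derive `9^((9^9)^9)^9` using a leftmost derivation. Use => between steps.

E => E^C => E^C^C => C^C^C => 9^C^C => 9^(E)^C => 9^(E^C)^C => 9^(C^C)^C => 9^((E)^C)^C => 9^((E^C)^C)^C => 9^((C^C)^C)^C => 9^((9^C)^C)^C => 9^((9^9)^C)^C => 9^((9^9)^9)^C => 9^((9^9)^9)^9

E => E^C   [E -> E ^ C]
E^C => E^C^C   [E -> E ^ C]
E^C^C => C^C^C   [E -> C]
C^C^C => 9^C^C   [C -> 9]
9^C^C => 9^(E)^C   [C -> ( E )]
9^(E)^C => 9^(E^C)^C   [E -> E ^ C]
9^(E^C)^C => 9^(C^C)^C   [E -> C]
9^(C^C)^C => 9^((E)^C)^C   [C -> ( E )]
9^((E)^C)^C => 9^((E^C)^C)^C   [E -> E ^ C]
9^((E^C)^C)^C => 9^((C^C)^C)^C   [E -> C]
9^((C^C)^C)^C => 9^((9^C)^C)^C   [C -> 9]
9^((9^C)^C)^C => 9^((9^9)^C)^C   [C -> 9]
9^((9^9)^C)^C => 9^((9^9)^9)^C   [C -> 9]
9^((9^9)^9)^C => 9^((9^9)^9)^9   [C -> 9]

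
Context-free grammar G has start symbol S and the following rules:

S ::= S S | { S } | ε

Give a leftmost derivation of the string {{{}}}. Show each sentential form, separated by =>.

S => SS => {S}S => {SS}S => {SSS}S => {{S}SS}S => {{{S}}SS}S => {{{}}SS}S => {{{}}S}S => {{{}}}S => {{{}}}

S => SS   [S ::= S S]
SS => {S}S   [S ::= { S }]
{S}S => {SS}S   [S ::= S S]
{SS}S => {SSS}S   [S ::= S S]
{SSS}S => {{S}SS}S   [S ::= { S }]
{{S}SS}S => {{{S}}SS}S   [S ::= { S }]
{{{S}}SS}S => {{{}}SS}S   [S ::= ε]
{{{}}SS}S => {{{}}S}S   [S ::= ε]
{{{}}S}S => {{{}}}S   [S ::= ε]
{{{}}}S => {{{}}}   [S ::= ε]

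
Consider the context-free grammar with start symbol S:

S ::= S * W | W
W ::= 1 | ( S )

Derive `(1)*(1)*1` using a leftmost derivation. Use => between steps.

S => S*W   [S ::= S * W]
S*W => S*W*W   [S ::= S * W]
S*W*W => W*W*W   [S ::= W]
W*W*W => (S)*W*W   [W ::= ( S )]
(S)*W*W => (W)*W*W   [S ::= W]
(W)*W*W => (1)*W*W   [W ::= 1]
(1)*W*W => (1)*(S)*W   [W ::= ( S )]
(1)*(S)*W => (1)*(W)*W   [S ::= W]
(1)*(W)*W => (1)*(1)*W   [W ::= 1]
(1)*(1)*W => (1)*(1)*1   [W ::= 1]

S => S*W => S*W*W => W*W*W => (S)*W*W => (W)*W*W => (1)*W*W => (1)*(S)*W => (1)*(W)*W => (1)*(1)*W => (1)*(1)*1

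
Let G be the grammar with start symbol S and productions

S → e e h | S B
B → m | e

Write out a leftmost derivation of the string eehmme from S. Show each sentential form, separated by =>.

S => SB   [S → S B]
SB => SBB   [S → S B]
SBB => SBBB   [S → S B]
SBBB => eehBBB   [S → e e h]
eehBBB => eehmBB   [B → m]
eehmBB => eehmmB   [B → m]
eehmmB => eehmme   [B → e]

S=>SB=>SBB=>SBBB=>eehBBB=>eehmBB=>eehmmB=>eehmme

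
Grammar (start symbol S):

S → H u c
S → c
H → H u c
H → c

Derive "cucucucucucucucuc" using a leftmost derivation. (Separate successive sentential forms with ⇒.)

S ⇒ Huc ⇒ Hucuc ⇒ Hucucuc ⇒ Hucucucuc ⇒ Hucucucucuc ⇒ Hucucucucucuc ⇒ Hucucucucucucuc ⇒ Hucucucucucucucuc ⇒ cucucucucucucucuc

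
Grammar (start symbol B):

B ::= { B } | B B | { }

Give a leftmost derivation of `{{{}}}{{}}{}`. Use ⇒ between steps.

B ⇒ BB ⇒ BBB ⇒ {B}BB ⇒ {{B}}BB ⇒ {{{}}}BB ⇒ {{{}}}{B}B ⇒ {{{}}}{{}}B ⇒ {{{}}}{{}}{}

B ⇒ BB   [B ::= B B]
BB ⇒ BBB   [B ::= B B]
BBB ⇒ {B}BB   [B ::= { B }]
{B}BB ⇒ {{B}}BB   [B ::= { B }]
{{B}}BB ⇒ {{{}}}BB   [B ::= { }]
{{{}}}BB ⇒ {{{}}}{B}B   [B ::= { B }]
{{{}}}{B}B ⇒ {{{}}}{{}}B   [B ::= { }]
{{{}}}{{}}B ⇒ {{{}}}{{}}{}   [B ::= { }]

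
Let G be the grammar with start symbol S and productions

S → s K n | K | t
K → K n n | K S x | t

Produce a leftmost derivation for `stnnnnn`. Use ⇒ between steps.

S ⇒ sKn   [S → s K n]
sKn ⇒ sKnnn   [K → K n n]
sKnnn ⇒ sKnnnnn   [K → K n n]
sKnnnnn ⇒ stnnnnn   [K → t]

S⇒sKn⇒sKnnn⇒sKnnnnn⇒stnnnnn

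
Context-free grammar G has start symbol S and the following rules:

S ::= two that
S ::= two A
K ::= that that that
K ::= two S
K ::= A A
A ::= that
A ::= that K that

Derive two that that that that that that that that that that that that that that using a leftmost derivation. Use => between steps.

S => two A => two that K that => two that A A that => two that that K that A that => two that that A A that A that => two that that that K that A that A that => two that that that A A that A that A that => two that that that that K that A that A that A that => two that that that that that that that that A that A that A that => two that that that that that that that that that that A that A that => two that that that that that that that that that that that that A that => two that that that that that that that that that that that that that that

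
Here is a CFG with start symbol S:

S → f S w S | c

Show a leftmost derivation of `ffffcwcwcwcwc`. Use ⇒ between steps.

S ⇒ fSwS ⇒ ffSwSwS ⇒ fffSwSwSwS ⇒ ffffSwSwSwSwS ⇒ ffffcwSwSwSwS ⇒ ffffcwcwSwSwS ⇒ ffffcwcwcwSwS ⇒ ffffcwcwcwcwS ⇒ ffffcwcwcwcwc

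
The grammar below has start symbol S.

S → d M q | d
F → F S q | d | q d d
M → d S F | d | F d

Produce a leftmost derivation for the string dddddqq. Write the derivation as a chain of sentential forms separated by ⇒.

S ⇒ dMq   [S → d M q]
dMq ⇒ ddSFq   [M → d S F]
ddSFq ⇒ dddFq   [S → d]
dddFq ⇒ dddFSqq   [F → F S q]
dddFSqq ⇒ ddddSqq   [F → d]
ddddSqq ⇒ dddddqq   [S → d]

S⇒dMq⇒ddSFq⇒dddFq⇒dddFSqq⇒ddddSqq⇒dddddqq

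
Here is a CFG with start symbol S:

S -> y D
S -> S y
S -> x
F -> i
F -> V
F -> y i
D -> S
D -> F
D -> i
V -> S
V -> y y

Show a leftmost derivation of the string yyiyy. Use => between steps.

S => yD   [S -> y D]
yD => yS   [D -> S]
yS => ySy   [S -> S y]
ySy => ySyy   [S -> S y]
ySyy => yyDyy   [S -> y D]
yyDyy => yyiyy   [D -> i]

S=>yD=>yS=>ySy=>ySyy=>yyDyy=>yyiyy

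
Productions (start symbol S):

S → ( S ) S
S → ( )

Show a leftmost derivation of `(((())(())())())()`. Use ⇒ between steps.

S⇒(S)S⇒((S)S)S⇒(((S)S)S)S⇒(((())S)S)S⇒(((())(S)S)S)S⇒(((())(())S)S)S⇒(((())(())())S)S⇒(((())(())())())S⇒(((())(())())())()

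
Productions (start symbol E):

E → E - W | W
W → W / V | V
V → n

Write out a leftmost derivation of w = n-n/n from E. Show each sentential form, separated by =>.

E => E-W => W-W => V-W => n-W => n-W/V => n-V/V => n-n/V => n-n/n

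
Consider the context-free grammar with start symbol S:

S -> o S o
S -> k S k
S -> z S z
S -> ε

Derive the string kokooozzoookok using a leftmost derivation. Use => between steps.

S => kSk => koSok => kokSkok => kokoSokok => kokooSookok => kokoooSoookok => kokooozSzoookok => kokooozzoookok

S => kSk   [S -> k S k]
kSk => koSok   [S -> o S o]
koSok => kokSkok   [S -> k S k]
kokSkok => kokoSokok   [S -> o S o]
kokoSokok => kokooSookok   [S -> o S o]
kokooSookok => kokoooSoookok   [S -> o S o]
kokoooSoookok => kokooozSzoookok   [S -> z S z]
kokooozSzoookok => kokooozzoookok   [S -> ε]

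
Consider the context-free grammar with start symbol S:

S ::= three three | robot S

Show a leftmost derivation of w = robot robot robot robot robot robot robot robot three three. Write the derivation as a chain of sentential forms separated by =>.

S => robot S => robot robot S => robot robot robot S => robot robot robot robot S => robot robot robot robot robot S => robot robot robot robot robot robot S => robot robot robot robot robot robot robot S => robot robot robot robot robot robot robot robot S => robot robot robot robot robot robot robot robot three three

S => robot S   [S ::= robot S]
robot S => robot robot S   [S ::= robot S]
robot robot S => robot robot robot S   [S ::= robot S]
robot robot robot S => robot robot robot robot S   [S ::= robot S]
robot robot robot robot S => robot robot robot robot robot S   [S ::= robot S]
robot robot robot robot robot S => robot robot robot robot robot robot S   [S ::= robot S]
robot robot robot robot robot robot S => robot robot robot robot robot robot robot S   [S ::= robot S]
robot robot robot robot robot robot robot S => robot robot robot robot robot robot robot robot S   [S ::= robot S]
robot robot robot robot robot robot robot robot S => robot robot robot robot robot robot robot robot three three   [S ::= three three]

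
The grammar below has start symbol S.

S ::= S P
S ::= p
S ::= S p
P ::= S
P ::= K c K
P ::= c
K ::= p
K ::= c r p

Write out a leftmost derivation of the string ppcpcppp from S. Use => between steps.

S => Sp => Spp => Sppp => SPppp => SpPppp => SPpPppp => SpPpPppp => ppPpPppp => ppcpPppp => ppcpcppp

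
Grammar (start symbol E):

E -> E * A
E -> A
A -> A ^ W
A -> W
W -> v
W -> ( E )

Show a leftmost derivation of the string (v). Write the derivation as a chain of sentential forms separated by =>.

E=>A=>W=>(E)=>(A)=>(W)=>(v)

E => A   [E -> A]
A => W   [A -> W]
W => (E)   [W -> ( E )]
(E) => (A)   [E -> A]
(A) => (W)   [A -> W]
(W) => (v)   [W -> v]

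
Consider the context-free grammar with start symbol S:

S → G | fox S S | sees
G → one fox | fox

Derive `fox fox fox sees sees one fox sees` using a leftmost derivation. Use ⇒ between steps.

S ⇒ fox S S ⇒ fox fox S S S ⇒ fox fox fox S S S S ⇒ fox fox fox sees S S S ⇒ fox fox fox sees sees S S ⇒ fox fox fox sees sees G S ⇒ fox fox fox sees sees one fox S ⇒ fox fox fox sees sees one fox sees

S ⇒ fox S S   [S → fox S S]
fox S S ⇒ fox fox S S S   [S → fox S S]
fox fox S S S ⇒ fox fox fox S S S S   [S → fox S S]
fox fox fox S S S S ⇒ fox fox fox sees S S S   [S → sees]
fox fox fox sees S S S ⇒ fox fox fox sees sees S S   [S → sees]
fox fox fox sees sees S S ⇒ fox fox fox sees sees G S   [S → G]
fox fox fox sees sees G S ⇒ fox fox fox sees sees one fox S   [G → one fox]
fox fox fox sees sees one fox S ⇒ fox fox fox sees sees one fox sees   [S → sees]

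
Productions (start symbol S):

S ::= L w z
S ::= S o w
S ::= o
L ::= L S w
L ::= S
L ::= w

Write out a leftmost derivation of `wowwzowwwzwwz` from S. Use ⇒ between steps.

S ⇒ Lwz ⇒ LSwwz ⇒ SSwwz ⇒ SowSwwz ⇒ LwzowSwwz ⇒ LSwwzowSwwz ⇒ wSwwzowSwwz ⇒ wowwzowSwwz ⇒ wowwzowLwzwwz ⇒ wowwzowwwzwwz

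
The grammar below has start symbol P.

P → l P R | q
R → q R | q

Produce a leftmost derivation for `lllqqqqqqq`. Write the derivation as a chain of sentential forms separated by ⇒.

P ⇒ lPR ⇒ llPRR ⇒ lllPRRR ⇒ lllqRRR ⇒ lllqqRRR ⇒ lllqqqRR ⇒ lllqqqqRR ⇒ lllqqqqqR ⇒ lllqqqqqqR ⇒ lllqqqqqqq

P ⇒ lPR   [P → l P R]
lPR ⇒ llPRR   [P → l P R]
llPRR ⇒ lllPRRR   [P → l P R]
lllPRRR ⇒ lllqRRR   [P → q]
lllqRRR ⇒ lllqqRRR   [R → q R]
lllqqRRR ⇒ lllqqqRR   [R → q]
lllqqqRR ⇒ lllqqqqRR   [R → q R]
lllqqqqRR ⇒ lllqqqqqR   [R → q]
lllqqqqqR ⇒ lllqqqqqqR   [R → q R]
lllqqqqqqR ⇒ lllqqqqqqq   [R → q]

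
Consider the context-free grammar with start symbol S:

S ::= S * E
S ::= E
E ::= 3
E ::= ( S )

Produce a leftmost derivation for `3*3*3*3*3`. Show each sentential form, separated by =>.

S => S*E   [S ::= S * E]
S*E => S*E*E   [S ::= S * E]
S*E*E => S*E*E*E   [S ::= S * E]
S*E*E*E => S*E*E*E*E   [S ::= S * E]
S*E*E*E*E => E*E*E*E*E   [S ::= E]
E*E*E*E*E => 3*E*E*E*E   [E ::= 3]
3*E*E*E*E => 3*3*E*E*E   [E ::= 3]
3*3*E*E*E => 3*3*3*E*E   [E ::= 3]
3*3*3*E*E => 3*3*3*3*E   [E ::= 3]
3*3*3*3*E => 3*3*3*3*3   [E ::= 3]

S => S*E => S*E*E => S*E*E*E => S*E*E*E*E => E*E*E*E*E => 3*E*E*E*E => 3*3*E*E*E => 3*3*3*E*E => 3*3*3*3*E => 3*3*3*3*3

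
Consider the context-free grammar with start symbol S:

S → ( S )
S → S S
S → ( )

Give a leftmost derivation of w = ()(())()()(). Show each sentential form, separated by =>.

S => SS => ()S => ()SS => ()(S)S => ()(())S => ()(())SS => ()(())SSS => ()(())()SS => ()(())()()S => ()(())()()()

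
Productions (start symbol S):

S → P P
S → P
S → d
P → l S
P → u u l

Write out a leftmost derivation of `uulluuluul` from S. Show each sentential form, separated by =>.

S => PP   [S → P P]
PP => uulP   [P → u u l]
uulP => uullS   [P → l S]
uullS => uullPP   [S → P P]
uullPP => uulluulP   [P → u u l]
uulluulP => uulluuluul   [P → u u l]

S=>PP=>uulP=>uullS=>uullPP=>uulluulP=>uulluuluul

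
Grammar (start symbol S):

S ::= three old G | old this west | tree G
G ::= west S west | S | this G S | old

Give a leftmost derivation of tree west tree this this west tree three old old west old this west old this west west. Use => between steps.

S => tree G   [S ::= tree G]
tree G => tree west S west   [G ::= west S west]
tree west S west => tree west tree G west   [S ::= tree G]
tree west tree G west => tree west tree this G S west   [G ::= this G S]
tree west tree this G S west => tree west tree this this G S S west   [G ::= this G S]
tree west tree this this G S S west => tree west tree this this west S west S S west   [G ::= west S west]
tree west tree this this west S west S S west => tree west tree this this west tree G west S S west   [S ::= tree G]
tree west tree this this west tree G west S S west => tree west tree this this west tree S west S S west   [G ::= S]
tree west tree this this west tree S west S S west => tree west tree this this west tree three old G west S S west   [S ::= three old G]
tree west tree this this west tree three old G west S S west => tree west tree this this west tree three old old west S S west   [G ::= old]
tree west tree this this west tree three old old west S S west => tree west tree this this west tree three old old west old this west S west   [S ::= old this west]
tree west tree this this west tree three old old west old this west S west => tree west tree this this west tree three old old west old this west old this west west   [S ::= old this west]

S => tree G => tree west S west => tree west tree G west => tree west tree this G S west => tree west tree this this G S S west => tree west tree this this west S west S S west => tree west tree this this west tree G west S S west => tree west tree this this west tree S west S S west => tree west tree this this west tree three old G west S S west => tree west tree this this west tree three old old west S S west => tree west tree this this west tree three old old west old this west S west => tree west tree this this west tree three old old west old this west old this west west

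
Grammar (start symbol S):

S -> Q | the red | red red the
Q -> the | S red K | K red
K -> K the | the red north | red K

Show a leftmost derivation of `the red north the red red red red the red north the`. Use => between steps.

S => Q => S red K => Q red K => K red red K => K the red red K => the red north the red red K => the red north the red red K the => the red north the red red red K the => the red north the red red red red K the => the red north the red red red red the red north the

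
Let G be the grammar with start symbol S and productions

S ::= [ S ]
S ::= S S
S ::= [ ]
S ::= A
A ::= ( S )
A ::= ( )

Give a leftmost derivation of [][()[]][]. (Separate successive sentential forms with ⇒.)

S⇒SS⇒SSS⇒[]SS⇒[][S]S⇒[][SS]S⇒[][AS]S⇒[][()S]S⇒[][()[]]S⇒[][()[]][]

S ⇒ SS   [S ::= S S]
SS ⇒ SSS   [S ::= S S]
SSS ⇒ []SS   [S ::= [ ]]
[]SS ⇒ [][S]S   [S ::= [ S ]]
[][S]S ⇒ [][SS]S   [S ::= S S]
[][SS]S ⇒ [][AS]S   [S ::= A]
[][AS]S ⇒ [][()S]S   [A ::= ( )]
[][()S]S ⇒ [][()[]]S   [S ::= [ ]]
[][()[]]S ⇒ [][()[]][]   [S ::= [ ]]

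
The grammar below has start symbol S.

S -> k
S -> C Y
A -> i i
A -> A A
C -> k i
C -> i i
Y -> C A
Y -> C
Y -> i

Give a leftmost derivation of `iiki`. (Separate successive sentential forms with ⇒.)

S ⇒ CY   [S -> C Y]
CY ⇒ iiY   [C -> i i]
iiY ⇒ iiC   [Y -> C]
iiC ⇒ iiki   [C -> k i]

S ⇒ CY ⇒ iiY ⇒ iiC ⇒ iiki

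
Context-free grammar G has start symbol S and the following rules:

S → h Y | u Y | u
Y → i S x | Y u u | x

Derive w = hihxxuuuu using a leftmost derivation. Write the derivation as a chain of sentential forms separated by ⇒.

S ⇒ hY   [S → h Y]
hY ⇒ hYuu   [Y → Y u u]
hYuu ⇒ hYuuuu   [Y → Y u u]
hYuuuu ⇒ hiSxuuuu   [Y → i S x]
hiSxuuuu ⇒ hihYxuuuu   [S → h Y]
hihYxuuuu ⇒ hihxxuuuu   [Y → x]

S⇒hY⇒hYuu⇒hYuuuu⇒hiSxuuuu⇒hihYxuuuu⇒hihxxuuuu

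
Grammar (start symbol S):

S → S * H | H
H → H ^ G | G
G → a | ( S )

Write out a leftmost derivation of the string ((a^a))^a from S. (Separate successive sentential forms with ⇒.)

S ⇒ H ⇒ H^G ⇒ G^G ⇒ (S)^G ⇒ (H)^G ⇒ (G)^G ⇒ ((S))^G ⇒ ((H))^G ⇒ ((H^G))^G ⇒ ((G^G))^G ⇒ ((a^G))^G ⇒ ((a^a))^G ⇒ ((a^a))^a

S ⇒ H   [S → H]
H ⇒ H^G   [H → H ^ G]
H^G ⇒ G^G   [H → G]
G^G ⇒ (S)^G   [G → ( S )]
(S)^G ⇒ (H)^G   [S → H]
(H)^G ⇒ (G)^G   [H → G]
(G)^G ⇒ ((S))^G   [G → ( S )]
((S))^G ⇒ ((H))^G   [S → H]
((H))^G ⇒ ((H^G))^G   [H → H ^ G]
((H^G))^G ⇒ ((G^G))^G   [H → G]
((G^G))^G ⇒ ((a^G))^G   [G → a]
((a^G))^G ⇒ ((a^a))^G   [G → a]
((a^a))^G ⇒ ((a^a))^a   [G → a]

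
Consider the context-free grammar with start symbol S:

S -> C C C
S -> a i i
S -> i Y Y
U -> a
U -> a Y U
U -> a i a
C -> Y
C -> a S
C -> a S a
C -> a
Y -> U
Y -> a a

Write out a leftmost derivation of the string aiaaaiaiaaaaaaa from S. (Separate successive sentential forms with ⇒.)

S ⇒ CCC ⇒ YCC ⇒ UCC ⇒ aiaCC ⇒ aiaaSaC ⇒ aiaaCCCaC ⇒ aiaaaSCCaC ⇒ aiaaaiYYCCaC ⇒ aiaaaiUYCCaC ⇒ aiaaaiaiaYCCaC ⇒ aiaaaiaiaaaCCaC ⇒ aiaaaiaiaaaaCaC ⇒ aiaaaiaiaaaaaaC ⇒ aiaaaiaiaaaaaaa

S ⇒ CCC   [S -> C C C]
CCC ⇒ YCC   [C -> Y]
YCC ⇒ UCC   [Y -> U]
UCC ⇒ aiaCC   [U -> a i a]
aiaCC ⇒ aiaaSaC   [C -> a S a]
aiaaSaC ⇒ aiaaCCCaC   [S -> C C C]
aiaaCCCaC ⇒ aiaaaSCCaC   [C -> a S]
aiaaaSCCaC ⇒ aiaaaiYYCCaC   [S -> i Y Y]
aiaaaiYYCCaC ⇒ aiaaaiUYCCaC   [Y -> U]
aiaaaiUYCCaC ⇒ aiaaaiaiaYCCaC   [U -> a i a]
aiaaaiaiaYCCaC ⇒ aiaaaiaiaaaCCaC   [Y -> a a]
aiaaaiaiaaaCCaC ⇒ aiaaaiaiaaaaCaC   [C -> a]
aiaaaiaiaaaaCaC ⇒ aiaaaiaiaaaaaaC   [C -> a]
aiaaaiaiaaaaaaC ⇒ aiaaaiaiaaaaaaa   [C -> a]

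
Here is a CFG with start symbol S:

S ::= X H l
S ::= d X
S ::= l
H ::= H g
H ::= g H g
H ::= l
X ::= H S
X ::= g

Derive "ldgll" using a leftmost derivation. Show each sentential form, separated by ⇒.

S ⇒ XHl   [S ::= X H l]
XHl ⇒ HSHl   [X ::= H S]
HSHl ⇒ lSHl   [H ::= l]
lSHl ⇒ ldXHl   [S ::= d X]
ldXHl ⇒ ldgHl   [X ::= g]
ldgHl ⇒ ldgll   [H ::= l]

S ⇒ XHl ⇒ HSHl ⇒ lSHl ⇒ ldXHl ⇒ ldgHl ⇒ ldgll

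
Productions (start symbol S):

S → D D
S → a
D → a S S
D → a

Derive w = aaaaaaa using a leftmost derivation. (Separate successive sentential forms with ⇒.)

S ⇒ DD   [S → D D]
DD ⇒ aSSD   [D → a S S]
aSSD ⇒ aDDSD   [S → D D]
aDDSD ⇒ aaSSDSD   [D → a S S]
aaSSDSD ⇒ aaaSDSD   [S → a]
aaaSDSD ⇒ aaaaDSD   [S → a]
aaaaDSD ⇒ aaaaaSD   [D → a]
aaaaaSD ⇒ aaaaaaD   [S → a]
aaaaaaD ⇒ aaaaaaa   [D → a]

S ⇒ DD ⇒ aSSD ⇒ aDDSD ⇒ aaSSDSD ⇒ aaaSDSD ⇒ aaaaDSD ⇒ aaaaaSD ⇒ aaaaaaD ⇒ aaaaaaa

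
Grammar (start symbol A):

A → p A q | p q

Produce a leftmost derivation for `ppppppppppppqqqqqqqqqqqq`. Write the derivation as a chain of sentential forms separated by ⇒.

A ⇒ pAq ⇒ ppAqq ⇒ pppAqqq ⇒ ppppAqqqq ⇒ pppppAqqqqq ⇒ ppppppAqqqqqq ⇒ pppppppAqqqqqqq ⇒ ppppppppAqqqqqqqq ⇒ pppppppppAqqqqqqqqq ⇒ ppppppppppAqqqqqqqqqq ⇒ pppppppppppAqqqqqqqqqqq ⇒ ppppppppppppqqqqqqqqqqqq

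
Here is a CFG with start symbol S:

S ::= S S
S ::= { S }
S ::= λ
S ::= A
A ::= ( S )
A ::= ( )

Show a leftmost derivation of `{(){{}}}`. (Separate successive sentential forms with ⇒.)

S ⇒ {S}   [S ::= { S }]
{S} ⇒ {SS}   [S ::= S S]
{SS} ⇒ {AS}   [S ::= A]
{AS} ⇒ {(S)S}   [A ::= ( S )]
{(S)S} ⇒ {()S}   [S ::= λ]
{()S} ⇒ {(){S}}   [S ::= { S }]
{(){S}} ⇒ {(){{S}}}   [S ::= { S }]
{(){{S}}} ⇒ {(){{}}}   [S ::= λ]

S ⇒ {S} ⇒ {SS} ⇒ {AS} ⇒ {(S)S} ⇒ {()S} ⇒ {(){S}} ⇒ {(){{S}}} ⇒ {(){{}}}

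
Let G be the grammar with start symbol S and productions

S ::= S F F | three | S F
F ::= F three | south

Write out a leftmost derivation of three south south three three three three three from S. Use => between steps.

S => S F F => three F F => three south F => three south F three => three south F three three => three south F three three three => three south F three three three three => three south F three three three three three => three south south three three three three three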